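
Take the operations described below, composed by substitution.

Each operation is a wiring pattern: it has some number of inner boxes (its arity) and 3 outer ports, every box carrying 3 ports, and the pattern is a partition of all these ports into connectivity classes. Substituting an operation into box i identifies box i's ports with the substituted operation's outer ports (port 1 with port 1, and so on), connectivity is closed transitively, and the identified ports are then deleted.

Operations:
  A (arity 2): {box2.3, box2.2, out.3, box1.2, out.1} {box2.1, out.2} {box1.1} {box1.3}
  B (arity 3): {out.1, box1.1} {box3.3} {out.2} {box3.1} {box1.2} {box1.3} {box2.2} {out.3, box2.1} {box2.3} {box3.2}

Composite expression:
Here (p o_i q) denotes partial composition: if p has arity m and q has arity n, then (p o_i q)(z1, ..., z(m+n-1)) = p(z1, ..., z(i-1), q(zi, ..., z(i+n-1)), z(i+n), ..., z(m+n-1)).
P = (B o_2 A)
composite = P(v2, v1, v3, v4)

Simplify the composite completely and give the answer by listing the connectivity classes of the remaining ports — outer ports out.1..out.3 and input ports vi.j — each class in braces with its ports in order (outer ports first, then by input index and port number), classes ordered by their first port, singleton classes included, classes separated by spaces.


{out.1, v2.1} {out.2} {out.3, v1.2, v3.2, v3.3} {v1.1} {v1.3} {v2.2} {v2.3} {v3.1} {v4.1} {v4.2} {v4.3}

Connectivity passes through glued B-boundaries; trace each wire chain.
after A, the pattern on (v1, v3) reads {out.1, out.3, v1.2, v3.2, v3.3} {out.2, v3.1} {v1.1} {v1.3} (out.j = its outer ports)
after B, the pattern on (v2, v1, v3, v4) reads {out.1, v2.1} {out.2} {out.3, v1.2, v3.2, v3.3} {v1.1} {v1.3} {v2.2} {v2.3} {v3.1} {v4.1} {v4.2} {v4.3} (out.j = its outer ports)


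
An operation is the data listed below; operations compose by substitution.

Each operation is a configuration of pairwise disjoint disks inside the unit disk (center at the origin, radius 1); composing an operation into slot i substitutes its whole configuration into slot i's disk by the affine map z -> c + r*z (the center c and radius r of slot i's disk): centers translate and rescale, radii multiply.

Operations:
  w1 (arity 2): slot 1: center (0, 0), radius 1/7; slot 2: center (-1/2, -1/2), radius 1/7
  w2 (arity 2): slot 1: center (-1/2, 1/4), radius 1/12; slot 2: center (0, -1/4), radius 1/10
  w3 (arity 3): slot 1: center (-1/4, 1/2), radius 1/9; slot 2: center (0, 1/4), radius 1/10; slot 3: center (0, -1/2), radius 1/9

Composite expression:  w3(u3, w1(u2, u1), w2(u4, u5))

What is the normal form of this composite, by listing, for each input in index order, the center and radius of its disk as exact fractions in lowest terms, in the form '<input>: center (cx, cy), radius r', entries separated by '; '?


Below w3, radii multiply path by path; the u-disk centers shift.
for u3, the 1-step affine chain lands on center (-1/4, 1/2), radius 1/9
for u2, the 2-step affine chain lands on center (0, 1/4), radius 1/70
for u1, the 2-step affine chain lands on center (-1/20, 1/5), radius 1/70
for u4, the 2-step affine chain lands on center (-1/18, -17/36), radius 1/108
for u5, the 2-step affine chain lands on center (0, -19/36), radius 1/90

u1: center (-1/20, 1/5), radius 1/70; u2: center (0, 1/4), radius 1/70; u3: center (-1/4, 1/2), radius 1/9; u4: center (-1/18, -17/36), radius 1/108; u5: center (0, -19/36), radius 1/90


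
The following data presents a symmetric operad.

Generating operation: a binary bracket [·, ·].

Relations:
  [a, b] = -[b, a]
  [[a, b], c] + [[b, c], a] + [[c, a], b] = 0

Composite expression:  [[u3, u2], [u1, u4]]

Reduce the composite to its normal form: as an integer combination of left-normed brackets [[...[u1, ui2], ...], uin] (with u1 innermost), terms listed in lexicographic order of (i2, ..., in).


[[[u1, u4], u2], u3] - [[[u1, u4], u3], u2]

In the tensor algebra, words opening u1 carry the u1-anchored form.
Composite bracket: [[u3, u2], [u1, u4]]
Full expansion: 8 signed words from ab - ba (2^3 = 8).
Words beginning with u1 determine it all:
  u1u4u2u3 (sign +1) contributes +[[[u1, u4], u2], u3]
  u1u4u3u2 (sign -1) contributes -[[[u1, u4], u3], u2]


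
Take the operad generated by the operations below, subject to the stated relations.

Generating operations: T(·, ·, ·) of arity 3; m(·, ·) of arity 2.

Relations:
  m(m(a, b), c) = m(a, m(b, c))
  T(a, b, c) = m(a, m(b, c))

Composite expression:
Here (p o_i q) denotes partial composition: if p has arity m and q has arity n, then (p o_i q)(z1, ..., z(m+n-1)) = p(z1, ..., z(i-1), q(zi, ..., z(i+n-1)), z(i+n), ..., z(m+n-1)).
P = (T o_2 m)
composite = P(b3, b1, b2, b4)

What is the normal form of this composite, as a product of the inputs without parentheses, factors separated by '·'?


b3 · b1 · b2 · b4

Associativity of T dissolves the nesting; only the b-input order survives.
m(b1, b2) flattens to b1 · b2
T(b3, m(b1, b2), b4) flattens to b3 · b1 · b2 · b4


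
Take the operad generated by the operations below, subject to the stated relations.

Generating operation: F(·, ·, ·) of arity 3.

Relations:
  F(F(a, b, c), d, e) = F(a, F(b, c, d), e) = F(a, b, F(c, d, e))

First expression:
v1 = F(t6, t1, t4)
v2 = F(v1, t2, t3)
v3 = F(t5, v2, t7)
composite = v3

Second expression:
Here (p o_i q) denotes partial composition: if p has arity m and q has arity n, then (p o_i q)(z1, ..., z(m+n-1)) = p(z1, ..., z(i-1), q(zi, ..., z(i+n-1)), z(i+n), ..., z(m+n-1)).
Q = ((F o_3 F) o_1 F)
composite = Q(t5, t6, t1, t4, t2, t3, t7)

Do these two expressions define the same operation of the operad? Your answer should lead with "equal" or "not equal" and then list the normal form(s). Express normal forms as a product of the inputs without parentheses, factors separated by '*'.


equal; the common form is t5 * t6 * t1 * t4 * t2 * t3 * t7

The first expression reduces to t5 * t6 * t1 * t4 * t2 * t3 * t7
The second expression reduces to t5 * t6 * t1 * t4 * t2 * t3 * t7
The forms coincide; equal.


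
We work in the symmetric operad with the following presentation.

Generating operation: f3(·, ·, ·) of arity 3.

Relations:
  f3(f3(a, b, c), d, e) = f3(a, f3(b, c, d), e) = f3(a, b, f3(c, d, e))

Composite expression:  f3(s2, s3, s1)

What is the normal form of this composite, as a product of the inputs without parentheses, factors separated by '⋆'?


s2 ⋆ s3 ⋆ s1

The f3-tree's shape is irrelevant; the s-reading-order decides.
f3(s2, s3, s1) flattens to s2 ⋆ s3 ⋆ s1


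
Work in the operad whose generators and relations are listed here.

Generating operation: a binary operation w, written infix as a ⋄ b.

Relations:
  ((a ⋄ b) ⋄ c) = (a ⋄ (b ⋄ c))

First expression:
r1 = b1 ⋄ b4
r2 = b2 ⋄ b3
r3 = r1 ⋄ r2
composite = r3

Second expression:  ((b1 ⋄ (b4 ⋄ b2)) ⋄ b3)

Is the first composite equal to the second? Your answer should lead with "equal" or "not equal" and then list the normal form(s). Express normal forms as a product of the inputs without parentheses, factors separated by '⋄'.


The first composite normalizes to b1 ⋄ b4 ⋄ b2 ⋄ b3
The second composite normalizes to b1 ⋄ b4 ⋄ b2 ⋄ b3
The normal forms match — equal.

equal — both sides give b1 ⋄ b4 ⋄ b2 ⋄ b3


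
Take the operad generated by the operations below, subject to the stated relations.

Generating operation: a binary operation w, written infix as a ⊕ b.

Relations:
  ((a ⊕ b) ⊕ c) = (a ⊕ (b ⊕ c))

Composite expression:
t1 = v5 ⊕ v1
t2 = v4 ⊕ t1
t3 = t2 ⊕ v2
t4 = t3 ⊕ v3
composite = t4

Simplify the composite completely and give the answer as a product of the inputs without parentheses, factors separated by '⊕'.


Associativity of w dissolves the nesting; only the v-input order survives.
(v5 ⊕ v1) reduces to v5 ⊕ v1
(v4 ⊕ (v5 ⊕ v1)) reduces to v4 ⊕ v5 ⊕ v1
((v4 ⊕ (v5 ⊕ v1)) ⊕ v2) reduces to v4 ⊕ v5 ⊕ v1 ⊕ v2
(((v4 ⊕ (v5 ⊕ v1)) ⊕ v2) ⊕ v3) reduces to v4 ⊕ v5 ⊕ v1 ⊕ v2 ⊕ v3

v4 ⊕ v5 ⊕ v1 ⊕ v2 ⊕ v3


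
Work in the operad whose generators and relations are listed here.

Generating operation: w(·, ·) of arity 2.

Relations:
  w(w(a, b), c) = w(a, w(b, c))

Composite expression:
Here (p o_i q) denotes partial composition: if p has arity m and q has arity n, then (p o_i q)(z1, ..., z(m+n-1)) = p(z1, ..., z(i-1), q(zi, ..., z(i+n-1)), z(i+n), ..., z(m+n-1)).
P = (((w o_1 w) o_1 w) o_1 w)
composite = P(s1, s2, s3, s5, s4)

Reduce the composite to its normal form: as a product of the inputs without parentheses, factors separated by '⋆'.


s1 ⋆ s2 ⋆ s3 ⋆ s5 ⋆ s4

Key point: w is associative — brackets drop, the s-order remains.
w(s1, s2) flattens to s1 ⋆ s2
w(w(s1, s2), s3) flattens to s1 ⋆ s2 ⋆ s3
w(w(w(s1, s2), s3), s5) flattens to s1 ⋆ s2 ⋆ s3 ⋆ s5
w(w(w(w(s1, s2), s3), s5), s4) flattens to s1 ⋆ s2 ⋆ s3 ⋆ s5 ⋆ s4


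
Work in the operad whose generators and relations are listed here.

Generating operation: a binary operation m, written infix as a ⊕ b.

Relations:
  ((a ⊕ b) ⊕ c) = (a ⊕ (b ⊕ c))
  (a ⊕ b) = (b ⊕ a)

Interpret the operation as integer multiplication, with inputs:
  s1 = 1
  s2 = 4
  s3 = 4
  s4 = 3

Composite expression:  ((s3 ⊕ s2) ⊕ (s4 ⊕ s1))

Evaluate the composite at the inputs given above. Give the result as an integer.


(s3 ⊕ s2) = 16
(s4 ⊕ s1) = 3
((s3 ⊕ s2) ⊕ (s4 ⊕ s1)) = 48

48


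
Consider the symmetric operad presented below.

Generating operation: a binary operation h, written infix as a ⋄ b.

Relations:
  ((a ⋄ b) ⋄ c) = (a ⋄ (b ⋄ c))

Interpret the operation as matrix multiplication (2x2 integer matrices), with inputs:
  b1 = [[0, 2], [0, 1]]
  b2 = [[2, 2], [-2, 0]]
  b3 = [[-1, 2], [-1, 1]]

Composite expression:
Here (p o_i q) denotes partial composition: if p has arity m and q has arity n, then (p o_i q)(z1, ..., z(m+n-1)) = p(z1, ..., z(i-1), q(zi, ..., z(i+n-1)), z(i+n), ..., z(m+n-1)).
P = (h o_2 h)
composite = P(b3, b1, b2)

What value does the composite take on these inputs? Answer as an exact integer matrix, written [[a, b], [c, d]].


[[0, 0], [2, 0]]

(b1 ⋄ b2) = [[-4, 0], [-2, 0]]
(b3 ⋄ (b1 ⋄ b2)) = [[0, 0], [2, 0]]


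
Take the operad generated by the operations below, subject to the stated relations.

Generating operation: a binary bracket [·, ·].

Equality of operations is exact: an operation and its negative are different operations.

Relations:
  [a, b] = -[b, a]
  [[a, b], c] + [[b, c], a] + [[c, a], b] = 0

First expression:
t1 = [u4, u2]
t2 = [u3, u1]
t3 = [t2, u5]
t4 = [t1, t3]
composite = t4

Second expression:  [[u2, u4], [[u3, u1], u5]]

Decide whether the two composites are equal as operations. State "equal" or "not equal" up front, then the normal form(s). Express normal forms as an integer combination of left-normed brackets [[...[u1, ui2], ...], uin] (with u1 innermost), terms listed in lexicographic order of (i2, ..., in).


not equal: they reduce to -[[[[u1, u3], u5], u2], u4] + [[[[u1, u3], u5], u4], u2] and [[[[u1, u3], u5], u2], u4] - [[[[u1, u3], u5], u4], u2]

The first expression reduces to -[[[[u1, u3], u5], u2], u4] + [[[[u1, u3], u5], u4], u2]
The second expression reduces to [[[[u1, u3], u5], u2], u4] - [[[[u1, u3], u5], u4], u2]
No match — not equal.


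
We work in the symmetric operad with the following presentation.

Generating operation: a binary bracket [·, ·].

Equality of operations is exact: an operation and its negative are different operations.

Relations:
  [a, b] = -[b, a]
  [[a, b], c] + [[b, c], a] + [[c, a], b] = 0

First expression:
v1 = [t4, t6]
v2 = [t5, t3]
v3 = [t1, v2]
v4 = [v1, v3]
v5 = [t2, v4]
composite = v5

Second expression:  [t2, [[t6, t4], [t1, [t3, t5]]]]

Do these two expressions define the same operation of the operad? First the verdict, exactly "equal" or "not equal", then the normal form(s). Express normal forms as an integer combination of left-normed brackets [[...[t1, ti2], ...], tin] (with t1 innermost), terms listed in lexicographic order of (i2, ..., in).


equal: each reduces to -[[[[[t1, t3], t5], t4], t6], t2] + [[[[[t1, t3], t5], t6], t4], t2] + [[[[[t1, t5], t3], t4], t6], t2] - [[[[[t1, t5], t3], t6], t4], t2]


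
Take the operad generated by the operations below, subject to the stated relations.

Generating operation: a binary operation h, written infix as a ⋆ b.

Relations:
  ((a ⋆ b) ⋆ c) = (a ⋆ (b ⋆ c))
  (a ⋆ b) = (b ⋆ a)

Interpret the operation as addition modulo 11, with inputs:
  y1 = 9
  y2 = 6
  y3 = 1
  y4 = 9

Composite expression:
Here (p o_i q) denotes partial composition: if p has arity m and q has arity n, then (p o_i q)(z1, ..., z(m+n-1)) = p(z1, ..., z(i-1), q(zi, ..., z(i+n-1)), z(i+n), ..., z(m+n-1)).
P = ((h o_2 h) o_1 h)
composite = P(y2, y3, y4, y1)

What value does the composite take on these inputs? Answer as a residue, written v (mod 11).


3 (mod 11)

(y2 ⋆ y3) = 7
(y4 ⋆ y1) = 7
((y2 ⋆ y3) ⋆ (y4 ⋆ y1)) = 3


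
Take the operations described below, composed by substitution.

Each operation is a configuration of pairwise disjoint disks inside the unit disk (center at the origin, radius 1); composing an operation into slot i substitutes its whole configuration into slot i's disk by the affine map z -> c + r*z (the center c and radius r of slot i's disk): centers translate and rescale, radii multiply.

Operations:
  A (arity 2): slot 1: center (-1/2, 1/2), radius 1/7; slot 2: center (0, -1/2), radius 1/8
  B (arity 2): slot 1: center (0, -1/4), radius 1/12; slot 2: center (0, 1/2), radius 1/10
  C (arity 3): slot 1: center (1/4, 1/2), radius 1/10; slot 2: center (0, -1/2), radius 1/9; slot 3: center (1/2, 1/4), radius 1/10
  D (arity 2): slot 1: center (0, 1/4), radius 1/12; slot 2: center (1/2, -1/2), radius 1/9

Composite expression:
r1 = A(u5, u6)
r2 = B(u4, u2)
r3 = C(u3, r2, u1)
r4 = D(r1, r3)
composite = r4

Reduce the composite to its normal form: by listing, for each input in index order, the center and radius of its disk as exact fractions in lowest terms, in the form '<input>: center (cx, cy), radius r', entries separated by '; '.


u1: center (5/9, -17/36), radius 1/90; u2: center (1/2, -89/162), radius 1/810; u3: center (19/36, -4/9), radius 1/90; u4: center (1/2, -181/324), radius 1/972; u5: center (-1/24, 7/24), radius 1/84; u6: center (0, 5/24), radius 1/96

Only the slot chain above each u matters under D; compose those maps.
input u5: composing its 2 substitution steps yields center (-1/24, 7/24), radius 1/84
input u6: composing its 2 substitution steps yields center (0, 5/24), radius 1/96
input u3: composing its 2 substitution steps yields center (19/36, -4/9), radius 1/90
input u4: composing its 3 substitution steps yields center (1/2, -181/324), radius 1/972
input u2: composing its 3 substitution steps yields center (1/2, -89/162), radius 1/810
input u1: composing its 2 substitution steps yields center (5/9, -17/36), radius 1/90


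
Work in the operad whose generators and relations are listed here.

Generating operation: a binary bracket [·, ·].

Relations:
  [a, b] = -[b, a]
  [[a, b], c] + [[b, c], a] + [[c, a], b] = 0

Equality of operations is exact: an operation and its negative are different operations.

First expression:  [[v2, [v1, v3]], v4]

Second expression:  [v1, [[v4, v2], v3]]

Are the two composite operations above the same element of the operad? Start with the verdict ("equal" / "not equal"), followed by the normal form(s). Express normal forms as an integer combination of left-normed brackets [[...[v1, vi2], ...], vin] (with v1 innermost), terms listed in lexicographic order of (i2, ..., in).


not equal; first: -[[[v1, v3], v2], v4]; second: -[[[v1, v2], v4], v3] + [[[v1, v3], v2], v4] - [[[v1, v3], v4], v2] + [[[v1, v4], v2], v3]

Normal form of the first expression: -[[[v1, v3], v2], v4]
Normal form of the second expression: -[[[v1, v2], v4], v3] + [[[v1, v3], v2], v4] - [[[v1, v3], v4], v2] + [[[v1, v4], v2], v3]
The normal forms differ: not equal.


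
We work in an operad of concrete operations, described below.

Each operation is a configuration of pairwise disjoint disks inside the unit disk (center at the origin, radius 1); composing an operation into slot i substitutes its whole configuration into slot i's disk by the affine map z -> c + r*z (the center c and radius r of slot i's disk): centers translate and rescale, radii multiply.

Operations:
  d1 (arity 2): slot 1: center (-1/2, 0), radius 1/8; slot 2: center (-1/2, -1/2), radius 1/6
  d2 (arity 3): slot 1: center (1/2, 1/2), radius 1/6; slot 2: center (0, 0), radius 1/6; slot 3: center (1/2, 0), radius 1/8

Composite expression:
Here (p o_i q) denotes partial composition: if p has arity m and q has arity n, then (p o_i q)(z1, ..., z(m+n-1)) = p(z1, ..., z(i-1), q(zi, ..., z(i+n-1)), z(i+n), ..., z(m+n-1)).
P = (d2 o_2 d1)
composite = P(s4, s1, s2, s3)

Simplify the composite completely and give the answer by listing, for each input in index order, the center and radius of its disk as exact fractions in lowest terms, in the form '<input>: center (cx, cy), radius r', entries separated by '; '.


Affine substitution under d2: radii multiply and s-centers shift.
s4 passes through 1 substitution, ending at center (1/2, 1/2), radius 1/6
s1 passes through 2 substitutions, ending at center (-1/12, 0), radius 1/48
s2 passes through 2 substitutions, ending at center (-1/12, -1/12), radius 1/36
s3 passes through 1 substitution, ending at center (1/2, 0), radius 1/8

s1: center (-1/12, 0), radius 1/48; s2: center (-1/12, -1/12), radius 1/36; s3: center (1/2, 0), radius 1/8; s4: center (1/2, 1/2), radius 1/6


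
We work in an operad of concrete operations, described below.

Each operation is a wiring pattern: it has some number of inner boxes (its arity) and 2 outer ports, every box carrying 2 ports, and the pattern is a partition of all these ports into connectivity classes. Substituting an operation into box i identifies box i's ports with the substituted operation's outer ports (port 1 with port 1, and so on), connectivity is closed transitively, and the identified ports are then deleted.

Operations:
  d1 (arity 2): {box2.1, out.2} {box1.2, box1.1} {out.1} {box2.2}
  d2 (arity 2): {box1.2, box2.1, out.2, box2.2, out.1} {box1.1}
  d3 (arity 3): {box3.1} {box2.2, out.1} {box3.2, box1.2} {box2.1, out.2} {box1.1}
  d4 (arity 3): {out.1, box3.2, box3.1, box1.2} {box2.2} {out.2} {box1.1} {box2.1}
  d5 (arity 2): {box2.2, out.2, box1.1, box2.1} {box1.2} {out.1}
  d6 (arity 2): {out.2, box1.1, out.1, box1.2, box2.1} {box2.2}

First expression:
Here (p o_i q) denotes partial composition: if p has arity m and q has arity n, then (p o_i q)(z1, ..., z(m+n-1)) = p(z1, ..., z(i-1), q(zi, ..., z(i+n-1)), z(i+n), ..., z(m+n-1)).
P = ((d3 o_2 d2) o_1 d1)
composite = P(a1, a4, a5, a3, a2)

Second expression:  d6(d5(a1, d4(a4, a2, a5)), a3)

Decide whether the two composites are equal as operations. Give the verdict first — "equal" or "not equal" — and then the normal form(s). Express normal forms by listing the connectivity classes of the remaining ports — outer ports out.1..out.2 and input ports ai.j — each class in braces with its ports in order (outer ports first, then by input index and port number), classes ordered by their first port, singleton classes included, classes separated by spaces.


not equal — first {out.1, out.2, a3.1, a3.2, a5.2} {a1.1, a1.2} {a2.1} {a2.2, a4.1} {a4.2} {a5.1}, second {out.1, out.2, a1.1, a3.1, a4.2, a5.1, a5.2} {a1.2} {a2.1} {a2.2} {a3.2} {a4.1}

In normal form, the first expression is {out.1, out.2, a3.1, a3.2, a5.2} {a1.1, a1.2} {a2.1} {a2.2, a4.1} {a4.2} {a5.1}
In normal form, the second expression is {out.1, out.2, a1.1, a3.1, a4.2, a5.1, a5.2} {a1.2} {a2.1} {a2.2} {a3.2} {a4.1}
The forms do not match — not equal.


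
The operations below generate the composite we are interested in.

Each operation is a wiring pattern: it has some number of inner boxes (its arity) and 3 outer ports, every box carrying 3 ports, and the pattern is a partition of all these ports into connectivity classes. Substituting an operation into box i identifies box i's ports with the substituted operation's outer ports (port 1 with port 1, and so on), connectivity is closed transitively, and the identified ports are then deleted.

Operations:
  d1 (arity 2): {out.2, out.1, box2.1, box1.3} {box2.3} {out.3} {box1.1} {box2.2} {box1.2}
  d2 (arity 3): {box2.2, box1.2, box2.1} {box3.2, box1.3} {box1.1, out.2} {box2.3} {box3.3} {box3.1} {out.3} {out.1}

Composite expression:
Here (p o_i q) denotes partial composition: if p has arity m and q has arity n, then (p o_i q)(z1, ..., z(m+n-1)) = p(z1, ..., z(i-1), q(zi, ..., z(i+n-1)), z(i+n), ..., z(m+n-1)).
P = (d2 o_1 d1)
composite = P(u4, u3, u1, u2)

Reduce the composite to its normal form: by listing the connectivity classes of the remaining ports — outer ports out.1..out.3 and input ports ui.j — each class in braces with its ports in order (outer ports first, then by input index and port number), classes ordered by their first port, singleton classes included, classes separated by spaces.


{out.1} {out.2, u1.1, u1.2, u3.1, u4.3} {out.3} {u1.3} {u2.1} {u2.2} {u2.3} {u3.2} {u3.3} {u4.1} {u4.2}

Reachability decides: close wires over d2-identified ports.
after d1, the pattern on (u4, u3) reads {out.1, out.2, u3.1, u4.3} {out.3} {u3.2} {u3.3} {u4.1} {u4.2} (out.j = its outer ports)
after d2, the pattern on (u4, u3, u1, u2) reads {out.1} {out.2, u1.1, u1.2, u3.1, u4.3} {out.3} {u1.3} {u2.1} {u2.2} {u2.3} {u3.2} {u3.3} {u4.1} {u4.2} (out.j = its outer ports)


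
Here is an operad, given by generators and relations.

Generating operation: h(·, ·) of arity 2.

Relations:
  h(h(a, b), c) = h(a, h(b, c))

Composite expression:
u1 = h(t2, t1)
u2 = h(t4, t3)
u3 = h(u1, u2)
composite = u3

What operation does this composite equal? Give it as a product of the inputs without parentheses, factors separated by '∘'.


t2 ∘ t1 ∘ t4 ∘ t3

Key point: h is associative — brackets drop, the t-order remains.
h(t2, t1) flattens to t2 ∘ t1
h(t4, t3) flattens to t4 ∘ t3
h(h(t2, t1), h(t4, t3)) flattens to t2 ∘ t1 ∘ t4 ∘ t3


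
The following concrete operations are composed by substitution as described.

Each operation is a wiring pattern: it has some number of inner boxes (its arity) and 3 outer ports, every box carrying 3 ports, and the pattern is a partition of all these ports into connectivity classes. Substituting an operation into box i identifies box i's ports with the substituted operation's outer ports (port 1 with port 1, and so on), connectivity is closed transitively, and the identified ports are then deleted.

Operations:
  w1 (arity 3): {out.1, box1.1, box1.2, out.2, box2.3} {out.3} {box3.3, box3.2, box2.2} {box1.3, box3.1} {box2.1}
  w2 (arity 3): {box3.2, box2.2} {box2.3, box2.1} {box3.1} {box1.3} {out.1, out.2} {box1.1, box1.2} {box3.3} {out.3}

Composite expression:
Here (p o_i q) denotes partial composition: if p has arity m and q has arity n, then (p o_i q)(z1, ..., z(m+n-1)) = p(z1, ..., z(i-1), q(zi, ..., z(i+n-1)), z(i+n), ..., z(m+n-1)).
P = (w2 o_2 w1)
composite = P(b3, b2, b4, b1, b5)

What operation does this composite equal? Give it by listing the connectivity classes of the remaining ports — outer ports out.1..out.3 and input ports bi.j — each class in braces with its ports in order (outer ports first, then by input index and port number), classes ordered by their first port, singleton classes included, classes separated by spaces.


Reachability decides: close wires over w2-identified ports.
through w1, on inputs (b2, b4, b1): {out.1, out.2, b2.1, b2.2, b4.3} {out.3} {b1.1, b2.3} {b1.2, b1.3, b4.2} {b4.1} (out.j = stage outer ports)
through w2, on inputs (b3, b2, b4, b1, b5): {out.1, out.2} {out.3} {b1.1, b2.3} {b1.2, b1.3, b4.2} {b2.1, b2.2, b4.3, b5.2} {b3.1, b3.2} {b3.3} {b4.1} {b5.1} {b5.3} (out.j = stage outer ports)

{out.1, out.2} {out.3} {b1.1, b2.3} {b1.2, b1.3, b4.2} {b2.1, b2.2, b4.3, b5.2} {b3.1, b3.2} {b3.3} {b4.1} {b5.1} {b5.3}


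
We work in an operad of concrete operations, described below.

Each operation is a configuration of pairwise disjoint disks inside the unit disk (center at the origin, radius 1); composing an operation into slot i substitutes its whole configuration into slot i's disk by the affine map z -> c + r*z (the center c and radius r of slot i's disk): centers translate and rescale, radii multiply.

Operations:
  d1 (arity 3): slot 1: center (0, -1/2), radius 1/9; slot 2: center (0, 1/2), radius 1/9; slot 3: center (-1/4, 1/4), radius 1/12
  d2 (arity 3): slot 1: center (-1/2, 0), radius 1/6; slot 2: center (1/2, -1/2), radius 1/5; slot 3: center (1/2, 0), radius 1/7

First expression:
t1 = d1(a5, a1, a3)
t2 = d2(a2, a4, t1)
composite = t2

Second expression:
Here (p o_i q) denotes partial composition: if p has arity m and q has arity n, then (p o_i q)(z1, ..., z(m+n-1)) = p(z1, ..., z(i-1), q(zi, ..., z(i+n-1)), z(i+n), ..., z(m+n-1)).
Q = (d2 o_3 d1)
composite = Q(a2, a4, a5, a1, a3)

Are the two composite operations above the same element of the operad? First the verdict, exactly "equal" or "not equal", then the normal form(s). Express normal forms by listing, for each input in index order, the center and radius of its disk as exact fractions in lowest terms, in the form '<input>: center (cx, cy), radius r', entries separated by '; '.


equal: each reduces to a1: center (1/2, 1/14), radius 1/63; a2: center (-1/2, 0), radius 1/6; a3: center (13/28, 1/28), radius 1/84; a4: center (1/2, -1/2), radius 1/5; a5: center (1/2, -1/14), radius 1/63


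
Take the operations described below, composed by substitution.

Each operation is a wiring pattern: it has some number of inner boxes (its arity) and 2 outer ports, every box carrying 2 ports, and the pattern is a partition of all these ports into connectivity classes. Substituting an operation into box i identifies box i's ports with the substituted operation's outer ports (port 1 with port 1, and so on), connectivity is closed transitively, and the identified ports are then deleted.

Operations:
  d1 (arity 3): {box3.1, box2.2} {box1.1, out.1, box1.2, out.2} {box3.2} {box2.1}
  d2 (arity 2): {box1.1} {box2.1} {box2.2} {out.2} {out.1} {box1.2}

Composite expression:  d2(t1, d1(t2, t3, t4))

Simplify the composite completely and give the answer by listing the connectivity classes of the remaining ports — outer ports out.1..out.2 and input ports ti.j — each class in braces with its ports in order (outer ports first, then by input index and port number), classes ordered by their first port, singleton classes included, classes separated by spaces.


{out.1} {out.2} {t1.1} {t1.2} {t2.1, t2.2} {t3.1} {t3.2, t4.1} {t4.2}

Treat the ports identified at d2 as solder joints: merge, then drop.
composing d1 on (t2, t3, t4), with out.j its own outer ports: {out.1, out.2, t2.1, t2.2} {t3.1} {t3.2, t4.1} {t4.2}
composing d2 on (t1, t2, t3, t4), with out.j its own outer ports: {out.1} {out.2} {t1.1} {t1.2} {t2.1, t2.2} {t3.1} {t3.2, t4.1} {t4.2}


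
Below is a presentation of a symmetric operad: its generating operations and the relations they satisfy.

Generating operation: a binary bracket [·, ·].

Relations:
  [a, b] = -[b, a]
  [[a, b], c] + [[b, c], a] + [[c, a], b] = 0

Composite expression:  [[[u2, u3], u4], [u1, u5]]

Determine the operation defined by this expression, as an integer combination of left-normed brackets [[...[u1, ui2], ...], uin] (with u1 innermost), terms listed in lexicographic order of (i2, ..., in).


Skip Jacobi rewriting: expand, keep u1-initial words, read off terms.
Composite bracket: [[[u2, u3], u4], [u1, u5]]
Full expansion: 16 signed words from ab - ba (2^4 = 16).
Only words starting with u1 matter:
  u1u5u2u3u4 (sign -1) contributes -[[[[u1, u5], u2], u3], u4]
  u1u5u3u2u4 (sign +1) contributes +[[[[u1, u5], u3], u2], u4]
  u1u5u4u2u3 (sign +1) contributes +[[[[u1, u5], u4], u2], u3]
  u1u5u4u3u2 (sign -1) contributes -[[[[u1, u5], u4], u3], u2]

-[[[[u1, u5], u2], u3], u4] + [[[[u1, u5], u3], u2], u4] + [[[[u1, u5], u4], u2], u3] - [[[[u1, u5], u4], u3], u2]


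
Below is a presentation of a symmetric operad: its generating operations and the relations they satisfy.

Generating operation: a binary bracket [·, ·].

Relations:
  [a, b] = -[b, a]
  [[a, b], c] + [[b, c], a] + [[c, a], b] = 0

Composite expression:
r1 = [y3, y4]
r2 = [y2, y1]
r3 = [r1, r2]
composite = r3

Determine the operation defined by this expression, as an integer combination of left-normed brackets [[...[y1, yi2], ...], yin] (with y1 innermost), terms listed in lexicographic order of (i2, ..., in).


[[[y1, y2], y3], y4] - [[[y1, y2], y4], y3]


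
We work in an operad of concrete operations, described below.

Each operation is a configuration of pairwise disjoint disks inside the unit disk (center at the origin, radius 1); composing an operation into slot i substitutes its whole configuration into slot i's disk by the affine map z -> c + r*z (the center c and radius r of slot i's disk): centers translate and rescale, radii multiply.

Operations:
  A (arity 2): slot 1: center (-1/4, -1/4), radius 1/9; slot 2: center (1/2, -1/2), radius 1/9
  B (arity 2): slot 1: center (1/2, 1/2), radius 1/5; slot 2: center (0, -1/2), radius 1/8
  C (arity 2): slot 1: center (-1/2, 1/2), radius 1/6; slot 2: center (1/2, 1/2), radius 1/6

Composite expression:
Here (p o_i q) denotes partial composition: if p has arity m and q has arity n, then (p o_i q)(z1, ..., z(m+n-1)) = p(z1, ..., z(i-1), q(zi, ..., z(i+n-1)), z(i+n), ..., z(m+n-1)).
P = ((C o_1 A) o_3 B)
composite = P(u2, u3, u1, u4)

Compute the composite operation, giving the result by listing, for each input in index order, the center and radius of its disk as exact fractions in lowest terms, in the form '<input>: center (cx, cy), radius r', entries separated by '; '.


u1: center (7/12, 7/12), radius 1/30; u2: center (-13/24, 11/24), radius 1/54; u3: center (-5/12, 5/12), radius 1/54; u4: center (1/2, 5/12), radius 1/48

Follow each u-input down from C: c' goes to c + r*c', radius to r*r'.
for u2, the 2-step affine chain lands on center (-13/24, 11/24), radius 1/54
for u3, the 2-step affine chain lands on center (-5/12, 5/12), radius 1/54
for u1, the 2-step affine chain lands on center (7/12, 7/12), radius 1/30
for u4, the 2-step affine chain lands on center (1/2, 5/12), radius 1/48


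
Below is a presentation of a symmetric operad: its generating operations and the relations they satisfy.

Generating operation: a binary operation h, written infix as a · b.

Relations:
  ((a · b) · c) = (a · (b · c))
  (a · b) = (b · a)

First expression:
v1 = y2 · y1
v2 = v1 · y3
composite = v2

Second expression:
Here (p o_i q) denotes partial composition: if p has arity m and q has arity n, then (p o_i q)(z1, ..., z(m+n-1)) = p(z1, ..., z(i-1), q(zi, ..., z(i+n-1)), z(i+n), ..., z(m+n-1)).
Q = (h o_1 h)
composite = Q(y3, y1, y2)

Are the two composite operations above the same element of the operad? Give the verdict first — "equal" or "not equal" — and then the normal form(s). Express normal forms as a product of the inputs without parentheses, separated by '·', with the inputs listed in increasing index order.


equal: each reduces to y1 · y2 · y3

Normal form of the first expression: y1 · y2 · y3
Normal form of the second expression: y1 · y2 · y3
Same normal form: equal.


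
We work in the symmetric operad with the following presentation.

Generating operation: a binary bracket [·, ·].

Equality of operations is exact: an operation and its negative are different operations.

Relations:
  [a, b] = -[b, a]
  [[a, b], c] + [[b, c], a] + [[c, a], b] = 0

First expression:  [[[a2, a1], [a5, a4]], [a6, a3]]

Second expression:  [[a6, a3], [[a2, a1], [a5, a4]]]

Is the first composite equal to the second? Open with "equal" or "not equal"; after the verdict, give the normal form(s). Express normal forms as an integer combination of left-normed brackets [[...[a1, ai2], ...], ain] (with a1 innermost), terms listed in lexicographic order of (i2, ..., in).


not equal; the first gives -[[[[[a1, a2], a4], a5], a3], a6] + [[[[[a1, a2], a4], a5], a6], a3] + [[[[[a1, a2], a5], a4], a3], a6] - [[[[[a1, a2], a5], a4], a6], a3] and the second [[[[[a1, a2], a4], a5], a3], a6] - [[[[[a1, a2], a4], a5], a6], a3] - [[[[[a1, a2], a5], a4], a3], a6] + [[[[[a1, a2], a5], a4], a6], a3]


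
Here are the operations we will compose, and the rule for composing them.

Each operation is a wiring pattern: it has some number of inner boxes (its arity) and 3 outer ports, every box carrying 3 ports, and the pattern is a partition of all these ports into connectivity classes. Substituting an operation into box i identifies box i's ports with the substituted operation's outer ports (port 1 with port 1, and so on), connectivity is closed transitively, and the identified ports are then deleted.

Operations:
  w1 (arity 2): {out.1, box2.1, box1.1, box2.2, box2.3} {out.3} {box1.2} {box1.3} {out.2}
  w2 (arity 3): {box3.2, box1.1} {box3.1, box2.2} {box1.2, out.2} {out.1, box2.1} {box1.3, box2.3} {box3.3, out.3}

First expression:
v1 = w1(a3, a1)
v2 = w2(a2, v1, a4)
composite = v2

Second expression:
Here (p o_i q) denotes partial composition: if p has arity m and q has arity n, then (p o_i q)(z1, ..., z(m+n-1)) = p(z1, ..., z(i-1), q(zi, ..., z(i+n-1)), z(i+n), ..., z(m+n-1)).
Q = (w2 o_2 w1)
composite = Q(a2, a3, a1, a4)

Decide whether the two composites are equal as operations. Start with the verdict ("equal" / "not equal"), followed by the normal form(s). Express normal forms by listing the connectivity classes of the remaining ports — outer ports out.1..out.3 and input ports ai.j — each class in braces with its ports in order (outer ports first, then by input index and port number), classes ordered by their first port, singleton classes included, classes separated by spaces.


equal; both compose to {out.1, a1.1, a1.2, a1.3, a3.1} {out.2, a2.2} {out.3, a4.3} {a2.1, a4.2} {a2.3} {a3.2} {a3.3} {a4.1}

The first expression, normalized: {out.1, a1.1, a1.2, a1.3, a3.1} {out.2, a2.2} {out.3, a4.3} {a2.1, a4.2} {a2.3} {a3.2} {a3.3} {a4.1}
The second expression, normalized: {out.1, a1.1, a1.2, a1.3, a3.1} {out.2, a2.2} {out.3, a4.3} {a2.1, a4.2} {a2.3} {a3.2} {a3.3} {a4.1}
The forms coincide; equal.


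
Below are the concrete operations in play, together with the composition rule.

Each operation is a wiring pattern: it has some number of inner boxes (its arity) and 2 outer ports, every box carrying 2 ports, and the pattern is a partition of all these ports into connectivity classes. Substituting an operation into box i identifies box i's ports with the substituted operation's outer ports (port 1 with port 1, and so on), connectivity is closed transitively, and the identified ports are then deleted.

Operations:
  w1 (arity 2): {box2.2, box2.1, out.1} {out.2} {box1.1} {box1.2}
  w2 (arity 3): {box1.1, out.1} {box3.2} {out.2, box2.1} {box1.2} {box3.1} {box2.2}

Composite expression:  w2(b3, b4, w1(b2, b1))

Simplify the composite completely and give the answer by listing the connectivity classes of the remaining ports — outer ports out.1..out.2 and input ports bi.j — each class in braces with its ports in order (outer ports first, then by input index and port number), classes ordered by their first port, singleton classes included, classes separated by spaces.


Connectivity passes through glued w2-boundaries; trace each wire chain.
stage w1: inputs (b2, b1), connectivity {out.1, b1.1, b1.2} {out.2} {b2.1} {b2.2}, out.j its boundary
stage w2: inputs (b3, b4, b2, b1), connectivity {out.1, b3.1} {out.2, b4.1} {b1.1, b1.2} {b2.1} {b2.2} {b3.2} {b4.2}, out.j its boundary

{out.1, b3.1} {out.2, b4.1} {b1.1, b1.2} {b2.1} {b2.2} {b3.2} {b4.2}


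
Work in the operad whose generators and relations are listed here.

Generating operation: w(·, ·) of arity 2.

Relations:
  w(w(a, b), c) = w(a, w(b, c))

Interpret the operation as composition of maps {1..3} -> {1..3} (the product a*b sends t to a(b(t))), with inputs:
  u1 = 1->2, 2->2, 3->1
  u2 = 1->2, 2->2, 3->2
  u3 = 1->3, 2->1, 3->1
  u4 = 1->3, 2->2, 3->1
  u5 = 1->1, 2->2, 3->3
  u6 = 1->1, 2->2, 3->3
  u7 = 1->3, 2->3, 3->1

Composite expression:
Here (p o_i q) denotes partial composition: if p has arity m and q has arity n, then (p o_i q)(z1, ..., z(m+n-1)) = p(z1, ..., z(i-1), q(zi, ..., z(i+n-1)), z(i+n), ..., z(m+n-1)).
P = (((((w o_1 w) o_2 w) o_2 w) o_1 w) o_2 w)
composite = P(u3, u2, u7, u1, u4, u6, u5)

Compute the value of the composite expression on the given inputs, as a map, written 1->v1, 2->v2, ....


1->1, 2->1, 3->1


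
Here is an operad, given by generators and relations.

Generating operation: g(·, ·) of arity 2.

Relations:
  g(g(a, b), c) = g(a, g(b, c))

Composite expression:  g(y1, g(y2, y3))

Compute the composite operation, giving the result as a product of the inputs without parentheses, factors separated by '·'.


y1 · y2 · y3


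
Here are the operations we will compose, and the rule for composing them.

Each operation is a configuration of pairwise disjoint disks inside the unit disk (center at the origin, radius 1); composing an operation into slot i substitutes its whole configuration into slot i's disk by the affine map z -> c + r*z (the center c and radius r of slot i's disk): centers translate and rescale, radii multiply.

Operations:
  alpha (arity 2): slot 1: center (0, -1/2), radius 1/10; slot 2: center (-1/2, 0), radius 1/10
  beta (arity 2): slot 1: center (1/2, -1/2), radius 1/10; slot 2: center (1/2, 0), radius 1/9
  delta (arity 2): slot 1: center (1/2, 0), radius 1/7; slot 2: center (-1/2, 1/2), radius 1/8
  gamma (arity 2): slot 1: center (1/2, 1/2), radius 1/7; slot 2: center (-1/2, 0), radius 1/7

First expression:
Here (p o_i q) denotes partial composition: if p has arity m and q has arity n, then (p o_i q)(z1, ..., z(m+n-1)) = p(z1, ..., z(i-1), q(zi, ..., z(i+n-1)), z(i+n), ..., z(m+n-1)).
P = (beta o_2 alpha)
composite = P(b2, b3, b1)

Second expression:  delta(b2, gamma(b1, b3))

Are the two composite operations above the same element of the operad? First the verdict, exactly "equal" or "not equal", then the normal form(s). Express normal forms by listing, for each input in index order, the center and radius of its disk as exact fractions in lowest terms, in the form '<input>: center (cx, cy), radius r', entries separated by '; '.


not equal: they reduce to b1: center (4/9, 0), radius 1/90; b2: center (1/2, -1/2), radius 1/10; b3: center (1/2, -1/18), radius 1/90 and b1: center (-7/16, 9/16), radius 1/56; b2: center (1/2, 0), radius 1/7; b3: center (-9/16, 1/2), radius 1/56

The first expression reduces to b1: center (4/9, 0), radius 1/90; b2: center (1/2, -1/2), radius 1/10; b3: center (1/2, -1/18), radius 1/90
The second expression reduces to b1: center (-7/16, 9/16), radius 1/56; b2: center (1/2, 0), radius 1/7; b3: center (-9/16, 1/2), radius 1/56
The forms do not match — not equal.


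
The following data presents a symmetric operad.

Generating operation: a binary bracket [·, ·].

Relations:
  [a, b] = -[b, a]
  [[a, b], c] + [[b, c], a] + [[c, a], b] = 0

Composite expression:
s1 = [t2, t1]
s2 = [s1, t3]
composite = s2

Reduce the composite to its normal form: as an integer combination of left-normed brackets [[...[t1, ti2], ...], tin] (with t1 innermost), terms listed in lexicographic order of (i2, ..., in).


-[[t1, t2], t3]

A multilinear Lie element is pinned by t1-initial words (t1 innermost).
Composite bracket: [[t2, t1], t3]
Under [a, b] = ab - ba we get 4 signed associative words (2^2 = 4).
The t1-initial words carry the normal form:
  t1t2t3 appears with sign -1, giving the term -[[t1, t2], t3]


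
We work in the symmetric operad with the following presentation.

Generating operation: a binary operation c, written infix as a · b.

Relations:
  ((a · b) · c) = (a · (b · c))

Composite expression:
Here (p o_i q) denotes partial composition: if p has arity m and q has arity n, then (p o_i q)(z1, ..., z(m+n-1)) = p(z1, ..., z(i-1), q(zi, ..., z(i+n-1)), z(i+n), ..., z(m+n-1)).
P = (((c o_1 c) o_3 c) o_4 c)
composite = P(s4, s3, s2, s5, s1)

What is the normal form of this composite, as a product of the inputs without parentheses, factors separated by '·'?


s4 · s3 · s2 · s5 · s1

Every regrouping of c is equal, so read the s-inputs in written order.
(s4 · s3) spells out as s4 · s3
(s5 · s1) spells out as s5 · s1
(s2 · (s5 · s1)) spells out as s2 · s5 · s1
((s4 · s3) · (s2 · (s5 · s1))) spells out as s4 · s3 · s2 · s5 · s1
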